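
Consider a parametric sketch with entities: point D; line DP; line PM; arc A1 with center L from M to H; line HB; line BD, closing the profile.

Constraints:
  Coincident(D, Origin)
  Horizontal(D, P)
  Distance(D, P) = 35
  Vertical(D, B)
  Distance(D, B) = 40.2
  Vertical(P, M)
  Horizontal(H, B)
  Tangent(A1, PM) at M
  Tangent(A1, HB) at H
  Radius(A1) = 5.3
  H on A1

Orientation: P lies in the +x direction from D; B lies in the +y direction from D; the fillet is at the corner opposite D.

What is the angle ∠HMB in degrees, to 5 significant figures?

36.389°

D is at the origin; DP is horizontal with |DP| = 35.0 and P on the +x side, so P = (35.000, 0.0000). DB is vertical with |DB| = 40.2 and B on the +y side, so B = (0.0000, 40.200). The virtual corner opposite D is at (35.000, 40.200). The tangent condition forces LM to be normal to PM and since A1 is tangent to HB there, LH ⟂ HB, with radius 5.3, so the center L sits 5.3 in from both sides at L = (29.700, 34.900). That places the tangent points at M = (35.000, 34.900) on PM and H = (29.700, 40.200) on HB. Then cos ∠HMB = MH·MB / (|MH||MB|), giving 36.389°.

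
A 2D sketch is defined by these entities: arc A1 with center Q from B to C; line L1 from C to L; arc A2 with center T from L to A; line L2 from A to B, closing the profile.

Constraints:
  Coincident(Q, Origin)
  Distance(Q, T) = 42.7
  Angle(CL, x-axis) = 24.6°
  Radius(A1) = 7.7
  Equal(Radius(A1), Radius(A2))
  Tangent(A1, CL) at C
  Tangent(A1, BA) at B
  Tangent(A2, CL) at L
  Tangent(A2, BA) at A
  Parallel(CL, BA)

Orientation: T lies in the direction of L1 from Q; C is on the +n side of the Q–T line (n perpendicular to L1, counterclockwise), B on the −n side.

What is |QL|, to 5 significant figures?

43.389

The slot axis is L1's direction at 24.6°, so u = (cos 24.6°, sin 24.6°) = (0.90924, 0.41628) and n = (−sin 24.6°, cos 24.6°) = (-0.41628, 0.90924). Q is at the origin and T lies 42.7 along u from Q, so T = 42.7·u = (38.824, 17.775). Tangency of A1 to both parallel lines with radius 7.7 puts C and B at Q ± 7.7·n: C = (-3.2054, 7.0011), B = (3.2054, -7.0011). Equal radii place L and A the same way about T: L = T + 7.7·n = (35.619, 24.776), A = T − 7.7·n = (42.030, 10.774). Then |QL| = |L − Q| = 43.389.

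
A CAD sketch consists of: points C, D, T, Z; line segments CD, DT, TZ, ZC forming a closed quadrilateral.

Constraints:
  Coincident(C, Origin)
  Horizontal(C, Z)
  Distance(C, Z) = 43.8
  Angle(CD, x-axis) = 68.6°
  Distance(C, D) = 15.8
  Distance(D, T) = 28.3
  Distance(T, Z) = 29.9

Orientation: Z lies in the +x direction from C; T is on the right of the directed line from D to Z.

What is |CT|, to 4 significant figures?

19.94

C is at the origin; CZ is horizontal with |CZ| = 43.8 and Z in +x, so Z = (43.8, 0). CD runs at 68.6° with |CD| = 15.8, so D = (5.765, 14.71). T is determined by |DT| = 28.3 and |TZ| = 29.9 together: it lies at the intersection of circle(D, 28.3) and circle(Z, 29.9). With |DZ| = 40.78, the foot of the radical line on DZ is 19.25 from D and the perpendicular offset is √(28.3² − 19.25²) = 20.75. Taking the right-of-DZ solution: T = (16.23, -11.58).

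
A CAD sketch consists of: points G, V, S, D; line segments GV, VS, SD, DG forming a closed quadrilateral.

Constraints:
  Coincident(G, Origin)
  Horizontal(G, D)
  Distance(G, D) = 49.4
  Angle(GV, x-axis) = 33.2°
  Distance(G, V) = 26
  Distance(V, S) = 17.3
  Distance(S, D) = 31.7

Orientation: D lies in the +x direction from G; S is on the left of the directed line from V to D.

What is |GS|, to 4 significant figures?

42.92

G is at the origin; GD is horizontal with |GD| = 49.4 and D in +x, so D = (49.4, 0). GV runs at 33.2° with |GV| = 26.0, so V = (21.76, 14.24). S is determined by |VS| = 17.3 and |SD| = 31.7 together: it lies at the intersection of circle(V, 17.3) and circle(D, 31.7). With |VD| = 31.09, the foot of the radical line on VD is 4.201 from V and the perpendicular offset is √(17.3² − 4.201²) = 16.78. Taking the left-of-VD solution: S = (33.17, 27.23).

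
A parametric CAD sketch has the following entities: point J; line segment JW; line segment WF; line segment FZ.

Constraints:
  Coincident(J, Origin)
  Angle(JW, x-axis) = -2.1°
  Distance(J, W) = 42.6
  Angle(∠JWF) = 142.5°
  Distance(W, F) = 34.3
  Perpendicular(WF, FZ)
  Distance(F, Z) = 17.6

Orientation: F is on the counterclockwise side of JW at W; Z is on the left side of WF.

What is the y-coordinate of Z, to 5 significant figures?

32.655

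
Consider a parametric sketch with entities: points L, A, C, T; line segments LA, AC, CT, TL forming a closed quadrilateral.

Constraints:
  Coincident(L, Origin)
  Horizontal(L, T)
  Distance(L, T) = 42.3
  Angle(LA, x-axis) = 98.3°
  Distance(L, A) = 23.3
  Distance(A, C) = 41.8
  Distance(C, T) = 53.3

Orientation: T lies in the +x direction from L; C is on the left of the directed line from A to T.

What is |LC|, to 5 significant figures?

58.144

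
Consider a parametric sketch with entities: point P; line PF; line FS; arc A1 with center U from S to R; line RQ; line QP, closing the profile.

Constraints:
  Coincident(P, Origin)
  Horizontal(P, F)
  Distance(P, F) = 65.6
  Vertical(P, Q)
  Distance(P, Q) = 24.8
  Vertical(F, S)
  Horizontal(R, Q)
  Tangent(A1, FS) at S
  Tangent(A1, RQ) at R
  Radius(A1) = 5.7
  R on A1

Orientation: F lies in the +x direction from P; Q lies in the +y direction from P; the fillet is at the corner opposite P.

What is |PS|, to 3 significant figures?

68.3

The virtual corner opposite P is at (65.6, 24.8). A1 meets FS tangentially, so US is at right angles to FS and A1 meets RQ tangentially, so UR is at right angles to RQ, with radius 5.7, so the center U sits 5.7 in from both sides at U = (59.9, 19.1). That places the tangent points at S = (65.6, 19.1) on FS and R = (59.9, 24.8) on RQ. Then |PS| = |S − P| = 68.3.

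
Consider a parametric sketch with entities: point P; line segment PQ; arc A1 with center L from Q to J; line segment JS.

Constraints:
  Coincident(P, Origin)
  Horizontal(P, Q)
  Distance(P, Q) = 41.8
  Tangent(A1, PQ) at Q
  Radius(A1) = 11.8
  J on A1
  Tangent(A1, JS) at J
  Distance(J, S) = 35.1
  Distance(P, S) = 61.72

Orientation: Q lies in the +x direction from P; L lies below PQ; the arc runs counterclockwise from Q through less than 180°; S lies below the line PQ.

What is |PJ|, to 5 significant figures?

33.534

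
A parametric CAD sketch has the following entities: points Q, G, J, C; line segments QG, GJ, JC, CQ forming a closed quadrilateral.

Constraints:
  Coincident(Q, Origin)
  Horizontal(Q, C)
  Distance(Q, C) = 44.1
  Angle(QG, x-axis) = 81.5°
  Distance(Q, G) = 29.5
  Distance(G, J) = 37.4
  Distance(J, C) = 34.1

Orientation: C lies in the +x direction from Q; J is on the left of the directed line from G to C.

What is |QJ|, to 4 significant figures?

53.61

Checks: |GJ| = 37.40 ✓; |JC| = 34.10 ✓.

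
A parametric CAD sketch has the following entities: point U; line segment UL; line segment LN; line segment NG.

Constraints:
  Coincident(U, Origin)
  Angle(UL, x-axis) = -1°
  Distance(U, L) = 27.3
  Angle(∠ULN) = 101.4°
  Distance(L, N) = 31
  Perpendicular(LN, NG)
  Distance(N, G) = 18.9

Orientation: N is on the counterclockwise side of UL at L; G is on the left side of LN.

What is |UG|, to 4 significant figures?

37.24

U is at the origin; UL runs at -1.0° with length 27.3, so L = 27.3·(cos -1.0°, sin -1.0°) = (27.30, -0.4765). ∠ULN = 101.4°, so LN runs at -1.0° + (180° − 101.4°) = 77.60° from the x-axis; with |LN| = 31.0, N = L + 31.0·(cos 77.60°, sin 77.60°) = (33.95, 29.80). The perpendicularity gives NG at right angles to LN; with |NG| = 18.9 on the left of LN, G = N + 18.9·(-0.9767, 0.2147) = (15.49, 33.86). Then |UG| = |G − U| = 37.24.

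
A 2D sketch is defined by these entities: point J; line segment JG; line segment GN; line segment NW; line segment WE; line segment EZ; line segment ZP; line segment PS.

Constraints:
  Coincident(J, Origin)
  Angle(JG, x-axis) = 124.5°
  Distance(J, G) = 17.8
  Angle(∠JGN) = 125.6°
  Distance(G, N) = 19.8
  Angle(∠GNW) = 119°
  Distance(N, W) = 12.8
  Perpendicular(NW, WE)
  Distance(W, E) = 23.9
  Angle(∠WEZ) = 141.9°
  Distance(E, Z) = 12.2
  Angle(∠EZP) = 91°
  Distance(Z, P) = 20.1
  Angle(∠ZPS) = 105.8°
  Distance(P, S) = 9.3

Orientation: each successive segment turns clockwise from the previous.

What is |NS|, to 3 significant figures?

14.7

J is at the origin; JG runs at 124.5° with length 17.8, so G = (-10.1, 14.7). ∠JGN = 125.6° gives GN at 70.1° from the x-axis; with |GN| = 19.8, N = (-3.34, 33.3). ∠GNW = 119.0° gives NW at 9.10° from the x-axis; with |NW| = 12.8, W = (9.30, 35.3). NW ⟂ WE, so WE runs at -80.9°; with |WE| = 23.9, E = (13.1, 11.7). ∠WEZ = 141.9° gives EZ at -119° from the x-axis; with |EZ| = 12.2, Z = (7.16, 1.04). ∠EZP = 91.0° gives ZP at 152° from the x-axis; with |ZP| = 20.1, P = (-10.6, 10.5). ∠ZPS = 105.8° gives PS at 77.8° from the x-axis; with |PS| = 9.3, S = (-8.62, 19.6). Then |NS| = |S − N| = 14.7.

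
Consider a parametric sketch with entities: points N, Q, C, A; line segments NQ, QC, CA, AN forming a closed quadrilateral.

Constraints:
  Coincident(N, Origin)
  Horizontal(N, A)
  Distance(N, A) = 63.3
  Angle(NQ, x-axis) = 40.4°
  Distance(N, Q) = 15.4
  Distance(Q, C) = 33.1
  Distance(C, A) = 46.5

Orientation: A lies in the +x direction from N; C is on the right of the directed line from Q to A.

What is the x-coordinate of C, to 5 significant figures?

22.052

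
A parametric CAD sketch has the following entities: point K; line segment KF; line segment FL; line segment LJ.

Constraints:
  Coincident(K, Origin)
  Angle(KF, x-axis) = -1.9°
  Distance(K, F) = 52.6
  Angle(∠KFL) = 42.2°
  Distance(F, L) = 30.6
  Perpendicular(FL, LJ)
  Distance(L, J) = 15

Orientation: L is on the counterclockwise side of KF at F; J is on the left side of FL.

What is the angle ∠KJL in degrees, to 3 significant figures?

158°

K is at the origin; KF runs at -1.9° with length 52.6, so F = 52.6·(cos -1.9°, sin -1.9°) = (52.6, -1.74). ∠KFL = 42.2°, so FL runs at -1.9° + (180° − 42.2°) = 136° from the x-axis; with |FL| = 30.6, L = F + 30.6·(cos 136°, sin 136°) = (30.6, 19.6). FL ⟂ LJ; with |LJ| = 15.0 on the left of FL, J = L + 15.0·(-0.696, -0.718) = (20.2, 8.78). Then cos ∠KJL = JK·JL / (|JK||JL|), giving 158°.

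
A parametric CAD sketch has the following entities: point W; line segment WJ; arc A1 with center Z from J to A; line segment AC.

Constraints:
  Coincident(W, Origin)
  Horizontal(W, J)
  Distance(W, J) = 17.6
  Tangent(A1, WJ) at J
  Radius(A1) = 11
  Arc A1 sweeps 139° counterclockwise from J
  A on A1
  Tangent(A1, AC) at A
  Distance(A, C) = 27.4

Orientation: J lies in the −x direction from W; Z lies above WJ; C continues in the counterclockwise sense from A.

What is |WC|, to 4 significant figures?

48.52

W is at the origin; WJ is horizontal with |WJ| = 17.6 and J on the −x side, so J = (-17.60, 0.000). A1 meets WJ tangentially, so ZJ is at right angles to WJ, so Z = J + (0, 11) = (-17.60, 11.00). On A1, J sits at bearing -90° from Z; a 139° counterclockwise sweep puts A at bearing 49°, so A = Z + 11.0·(cos 49°, sin 49°) = (-10.38, 19.30). Since A1 is tangent to AC there, ZA ⟂ AC, so AC runs along (−sin 49°, cos 49°); with |AC| = 27.4, C = (-31.06, 37.28). Then |WC| = |C − W| = 48.52.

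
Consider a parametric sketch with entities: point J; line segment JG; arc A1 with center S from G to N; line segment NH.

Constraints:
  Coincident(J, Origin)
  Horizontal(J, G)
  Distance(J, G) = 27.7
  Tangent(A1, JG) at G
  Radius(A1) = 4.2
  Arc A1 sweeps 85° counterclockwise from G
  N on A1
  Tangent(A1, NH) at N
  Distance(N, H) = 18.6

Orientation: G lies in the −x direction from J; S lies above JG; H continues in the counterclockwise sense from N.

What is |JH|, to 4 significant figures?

31.30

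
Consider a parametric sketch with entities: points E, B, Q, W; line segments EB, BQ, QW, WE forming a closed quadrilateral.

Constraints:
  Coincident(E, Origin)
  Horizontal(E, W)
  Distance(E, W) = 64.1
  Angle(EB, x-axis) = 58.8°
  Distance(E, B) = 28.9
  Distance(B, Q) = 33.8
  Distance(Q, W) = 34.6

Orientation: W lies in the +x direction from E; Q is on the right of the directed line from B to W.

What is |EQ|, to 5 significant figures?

30.468

E is at the origin; EW is horizontal with |EW| = 64.1 and W in +x, so W = (64.1, 0). EB runs at 58.8° with |EB| = 28.9, so B = (14.971, 24.720). Q is determined by |BQ| = 33.8 and |QW| = 34.6 together: it lies at the intersection of circle(B, 33.8) and circle(W, 34.6). With |BW| = 54.998, the foot of the radical line on BW is 27.001 from B and the perpendicular offset is √(33.8² − 27.001²) = 20.331. Taking the right-of-BW solution: Q = (29.953, -5.5783).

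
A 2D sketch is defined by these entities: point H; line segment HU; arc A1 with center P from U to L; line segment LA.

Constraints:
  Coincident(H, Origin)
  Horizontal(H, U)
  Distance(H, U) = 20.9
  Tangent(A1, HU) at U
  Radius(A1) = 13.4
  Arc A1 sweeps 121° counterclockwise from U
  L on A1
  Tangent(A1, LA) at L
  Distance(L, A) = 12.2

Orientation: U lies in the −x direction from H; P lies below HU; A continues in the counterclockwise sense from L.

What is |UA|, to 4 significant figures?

31.20

H is at the origin; HU is horizontal with |HU| = 20.9 and U on the −x side, so U = (-20.90, 0.000). A1 meets HU tangentially, so PU is at right angles to HU, so P = U + (0, -13.4) = (-20.90, -13.40). On A1, U sits at bearing 90° from P; a 121° counterclockwise sweep puts L at bearing 211°, so L = P + 13.4·(cos 211°, sin 211°) = (-32.39, -20.30). Since A1 is tangent to LA there, PL ⟂ LA, so LA runs along (−sin 211°, cos 211°); with |LA| = 12.2, A = (-26.10, -30.76). Then |UA| = |A − U| = 31.20.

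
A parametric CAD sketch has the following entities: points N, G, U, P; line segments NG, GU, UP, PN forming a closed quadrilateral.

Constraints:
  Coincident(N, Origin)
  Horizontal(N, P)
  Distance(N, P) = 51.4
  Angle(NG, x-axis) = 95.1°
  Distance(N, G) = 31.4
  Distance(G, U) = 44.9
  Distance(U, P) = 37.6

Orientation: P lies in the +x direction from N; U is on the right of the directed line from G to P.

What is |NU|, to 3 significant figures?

18.1

Checks: |GU| = 44.90 ✓; |UP| = 37.60 ✓.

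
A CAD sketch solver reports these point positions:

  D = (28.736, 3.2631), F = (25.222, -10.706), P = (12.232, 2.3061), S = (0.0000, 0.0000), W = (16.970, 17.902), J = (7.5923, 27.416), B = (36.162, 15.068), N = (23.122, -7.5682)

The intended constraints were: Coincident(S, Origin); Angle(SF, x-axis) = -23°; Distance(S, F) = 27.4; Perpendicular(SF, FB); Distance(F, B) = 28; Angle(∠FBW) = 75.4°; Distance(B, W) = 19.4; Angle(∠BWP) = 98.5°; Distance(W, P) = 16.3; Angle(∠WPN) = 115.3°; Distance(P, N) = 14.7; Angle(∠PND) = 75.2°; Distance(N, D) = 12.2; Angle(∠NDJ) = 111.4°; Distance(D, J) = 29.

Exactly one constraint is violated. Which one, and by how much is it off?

Distance(D, J) = 29 — off by 3.10.

S = (0.00, 0.00) ✓; SF at -23.00° ✓; |SF| = 27.40 ✓; ∠(SF, FB) = 90.00° ✓; |FB| = 28.00 ✓; ∠FBW = 75.40° ✓; |BW| = 19.40 ✓; ∠BWP = 98.50° ✓; |WP| = 16.30 ✓; ∠WPN = 115.3° ✓; |PN| = 14.70 ✓; ∠PND = 75.20° ✓; |ND| = 12.20 ✓; ∠NDJ = 111.4° ✓; |DJ| = 32.10 ✗.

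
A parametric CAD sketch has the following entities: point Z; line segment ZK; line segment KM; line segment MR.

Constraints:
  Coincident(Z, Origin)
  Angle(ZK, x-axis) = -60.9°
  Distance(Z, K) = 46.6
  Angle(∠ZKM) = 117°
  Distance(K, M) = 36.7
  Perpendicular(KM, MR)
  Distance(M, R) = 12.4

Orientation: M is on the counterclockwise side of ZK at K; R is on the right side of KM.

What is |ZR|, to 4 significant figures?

79.09

Z is at the origin; ZK runs at -60.9° with length 46.6, so K = 46.6·(cos -60.9°, sin -60.9°) = (22.66, -40.72). ∠ZKM = 117.0°, so KM runs at -60.9° + (180° − 117.0°) = 2.100° from the x-axis; with |KM| = 36.7, M = K + 36.7·(cos 2.100°, sin 2.100°) = (59.34, -39.37). KM is perpendicular to MR; with |MR| = 12.4 on the right of KM, R = M + 12.4·(0.03664, -0.9993) = (59.79, -51.76). Then |ZR| = |R − Z| = 79.09.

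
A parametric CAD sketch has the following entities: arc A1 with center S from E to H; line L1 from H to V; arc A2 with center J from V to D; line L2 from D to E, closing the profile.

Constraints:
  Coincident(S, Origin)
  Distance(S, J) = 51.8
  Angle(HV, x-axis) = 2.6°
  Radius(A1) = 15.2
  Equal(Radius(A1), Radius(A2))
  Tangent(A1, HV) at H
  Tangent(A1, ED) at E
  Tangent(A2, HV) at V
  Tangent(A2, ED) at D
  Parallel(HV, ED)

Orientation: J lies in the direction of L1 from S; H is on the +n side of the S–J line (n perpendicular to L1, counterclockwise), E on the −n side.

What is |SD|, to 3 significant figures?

54.0

Tangency of A1 to both parallel lines with radius 15.2 puts H and E at S ± 15.2·n: H = (-0.690, 15.2), E = (0.690, -15.2). Equal radii place V and D the same way about J: V = J + 15.2·n = (51.1, 17.5), D = J − 15.2·n = (52.4, -12.8). Then |SD| = |D − S| = 54.0.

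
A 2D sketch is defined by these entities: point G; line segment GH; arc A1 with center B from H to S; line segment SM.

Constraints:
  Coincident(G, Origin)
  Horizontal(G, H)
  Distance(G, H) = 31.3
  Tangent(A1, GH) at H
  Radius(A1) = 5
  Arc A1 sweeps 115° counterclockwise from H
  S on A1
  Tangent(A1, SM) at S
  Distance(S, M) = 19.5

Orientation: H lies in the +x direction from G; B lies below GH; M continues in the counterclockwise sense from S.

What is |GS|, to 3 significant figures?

27.7

A1 meets GH tangentially, so BH is at right angles to GH, so B = H + (0, -5) = (31.3, -5.00). On A1, H sits at bearing 90° from B; a 115° counterclockwise sweep puts S at bearing 205°, so S = B + 5.0·(cos 205°, sin 205°) = (26.8, -7.11). Then |GS| = |S − G| = 27.7.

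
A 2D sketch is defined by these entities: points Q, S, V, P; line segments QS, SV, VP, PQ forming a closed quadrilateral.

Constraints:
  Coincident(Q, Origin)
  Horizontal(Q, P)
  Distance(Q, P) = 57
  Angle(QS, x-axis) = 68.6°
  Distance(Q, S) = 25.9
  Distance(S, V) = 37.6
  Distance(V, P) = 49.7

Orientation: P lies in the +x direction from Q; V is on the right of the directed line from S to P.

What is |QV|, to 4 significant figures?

16.30

Checks: |SV| = 37.60 ✓; |VP| = 49.70 ✓.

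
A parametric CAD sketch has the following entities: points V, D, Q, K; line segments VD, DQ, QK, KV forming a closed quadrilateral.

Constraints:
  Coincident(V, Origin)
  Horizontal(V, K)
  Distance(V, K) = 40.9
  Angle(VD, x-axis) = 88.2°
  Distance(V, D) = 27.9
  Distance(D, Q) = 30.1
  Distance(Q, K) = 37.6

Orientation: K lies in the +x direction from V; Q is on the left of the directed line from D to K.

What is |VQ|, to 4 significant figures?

46.74

Checks: |DQ| = 30.10 ✓; |QK| = 37.60 ✓.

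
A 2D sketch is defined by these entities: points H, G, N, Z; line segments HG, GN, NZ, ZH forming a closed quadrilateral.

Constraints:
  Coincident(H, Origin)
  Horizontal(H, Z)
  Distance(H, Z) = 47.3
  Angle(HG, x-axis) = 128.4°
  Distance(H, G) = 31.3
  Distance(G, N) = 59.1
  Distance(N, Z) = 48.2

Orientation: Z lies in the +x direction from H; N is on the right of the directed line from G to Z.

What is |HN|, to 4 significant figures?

28.95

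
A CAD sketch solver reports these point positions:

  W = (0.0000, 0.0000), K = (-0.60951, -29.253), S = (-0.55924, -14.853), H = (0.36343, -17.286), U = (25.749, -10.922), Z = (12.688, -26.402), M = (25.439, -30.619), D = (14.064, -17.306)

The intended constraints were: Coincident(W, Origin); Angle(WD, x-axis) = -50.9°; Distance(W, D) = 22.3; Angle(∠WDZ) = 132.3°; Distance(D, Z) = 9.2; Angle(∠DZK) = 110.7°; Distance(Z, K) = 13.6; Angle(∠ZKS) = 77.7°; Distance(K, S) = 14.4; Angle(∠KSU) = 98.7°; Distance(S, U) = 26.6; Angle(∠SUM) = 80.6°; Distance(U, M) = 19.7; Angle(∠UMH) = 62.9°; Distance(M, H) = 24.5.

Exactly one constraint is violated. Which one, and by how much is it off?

Distance(M, H) = 24.5 — off by 3.90.

W = (0.00, 0.00) ✓; WD at -50.90° ✓; |WD| = 22.30 ✓; ∠WDZ = 132.3° ✓; |DZ| = 9.199 ✓; ∠DZK = 110.7° ✓; |ZK| = 13.60 ✓; ∠ZKS = 77.70° ✓; |KS| = 14.40 ✓; ∠KSU = 98.70° ✓; |SU| = 26.60 ✓; ∠SUM = 80.60° ✓; |UM| = 19.70 ✓; ∠UMH = 62.90° ✓; |MH| = 28.40 ✗.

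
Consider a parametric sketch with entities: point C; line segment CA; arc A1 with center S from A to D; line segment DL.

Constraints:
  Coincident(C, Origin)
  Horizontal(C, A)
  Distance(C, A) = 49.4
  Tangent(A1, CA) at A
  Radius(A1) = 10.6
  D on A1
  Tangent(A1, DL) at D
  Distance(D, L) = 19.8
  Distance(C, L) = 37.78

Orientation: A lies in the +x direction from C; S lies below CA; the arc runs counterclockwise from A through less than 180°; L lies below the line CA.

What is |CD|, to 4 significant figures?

40.56

Checks: |CA| = 49.40 ✓; |SD| = 10.60 ✓; ∠(SD, DL) = 90.00° ✓; |DL| = 19.80 ✓; |CL| = 37.78 ✓.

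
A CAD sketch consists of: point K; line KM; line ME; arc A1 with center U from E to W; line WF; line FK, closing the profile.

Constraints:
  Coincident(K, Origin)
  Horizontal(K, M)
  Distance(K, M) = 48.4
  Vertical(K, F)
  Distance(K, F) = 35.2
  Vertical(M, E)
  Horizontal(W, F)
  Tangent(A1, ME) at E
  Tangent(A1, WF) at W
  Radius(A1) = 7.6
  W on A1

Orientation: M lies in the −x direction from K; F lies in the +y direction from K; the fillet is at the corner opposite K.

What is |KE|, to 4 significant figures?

55.72

The virtual corner opposite K is at (-48.40, 35.20). Tangency of A1 to ME means the radius UE is perpendicular to ME and the tangent condition forces UW to be normal to WF, with radius 7.6, so the center U sits 7.6 in from both sides at U = (-40.80, 27.60). That places the tangent points at E = (-48.40, 27.60) on ME and W = (-40.80, 35.20) on WF. Then |KE| = |E − K| = 55.72.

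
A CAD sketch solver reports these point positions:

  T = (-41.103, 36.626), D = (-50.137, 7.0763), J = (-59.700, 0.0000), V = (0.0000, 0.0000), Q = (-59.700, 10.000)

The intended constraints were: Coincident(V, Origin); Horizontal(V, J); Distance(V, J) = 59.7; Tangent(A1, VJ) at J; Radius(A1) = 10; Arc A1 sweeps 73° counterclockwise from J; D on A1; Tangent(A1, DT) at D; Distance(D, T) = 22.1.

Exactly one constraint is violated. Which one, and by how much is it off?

Distance(D, T) = 22.1 — off by 8.80.

V = (0.00, 0.00) ✓; V.y = 0.00, J.y = 0.00 ✓; |VJ| = 59.70 ✓; ∠(QJ, JV) = 90.00° ✓; |QJ| = 10.00 ✓; bearing(Q→D) − bearing(Q→J) = 73.00° ✓; |QD| = 10.00 ✓; ∠(QD, DT) = 90.00° ✓; |DT| = 30.90 ✗.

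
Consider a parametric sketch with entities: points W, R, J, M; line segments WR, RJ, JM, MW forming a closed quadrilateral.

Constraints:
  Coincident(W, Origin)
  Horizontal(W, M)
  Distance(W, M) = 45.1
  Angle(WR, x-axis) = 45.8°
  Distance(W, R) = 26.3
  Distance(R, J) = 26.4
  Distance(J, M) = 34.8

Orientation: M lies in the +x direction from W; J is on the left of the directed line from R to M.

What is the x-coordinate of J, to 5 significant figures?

39.690

W is at the origin; WM is horizontal with |WM| = 45.1 and M in +x, so M = (45.1, 0). WR runs at 45.8° with |WR| = 26.3, so R = (18.335, 18.855). J is determined by |RJ| = 26.4 and |JM| = 34.8 together: it lies at the intersection of circle(R, 26.4) and circle(M, 34.8). With |RM| = 32.739, the foot of the radical line on RM is 8.5183 from R and the perpendicular offset is √(26.4² − 8.5183²) = 24.988. Taking the left-of-RM solution: J = (39.690, 34.377).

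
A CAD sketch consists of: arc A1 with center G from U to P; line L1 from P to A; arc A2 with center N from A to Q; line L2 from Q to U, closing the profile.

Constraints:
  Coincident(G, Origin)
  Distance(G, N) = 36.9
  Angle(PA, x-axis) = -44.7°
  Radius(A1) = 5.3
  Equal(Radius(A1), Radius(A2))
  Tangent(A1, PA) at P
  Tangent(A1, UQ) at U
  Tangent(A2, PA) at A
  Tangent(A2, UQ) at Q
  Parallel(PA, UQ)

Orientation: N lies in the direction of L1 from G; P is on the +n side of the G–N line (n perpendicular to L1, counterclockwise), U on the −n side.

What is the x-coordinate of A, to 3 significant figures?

30.0

The slot axis is L1's direction at -44.7°, so u = (cos -44.7°, sin -44.7°) = (0.711, -0.703) and n = (−sin -44.7°, cos -44.7°) = (0.703, 0.711). G is at the origin and N lies 36.9 along u from G, so N = 36.9·u = (26.2, -26.0). Tangency of A1 to both parallel lines with radius 5.3 puts P and U at G ± 5.3·n: P = (3.73, 3.77), U = (-3.73, -3.77). Equal radii place A and Q the same way about N: A = N + 5.3·n = (30.0, -22.2), Q = N − 5.3·n = (22.5, -29.7). So A.x = 30.0.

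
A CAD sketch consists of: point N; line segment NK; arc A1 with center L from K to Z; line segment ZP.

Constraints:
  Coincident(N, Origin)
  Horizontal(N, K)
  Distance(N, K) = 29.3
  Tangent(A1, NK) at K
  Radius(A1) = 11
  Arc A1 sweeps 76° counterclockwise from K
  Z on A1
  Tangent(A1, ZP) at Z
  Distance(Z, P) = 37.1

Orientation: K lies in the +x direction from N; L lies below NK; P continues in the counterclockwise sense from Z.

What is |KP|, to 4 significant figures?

48.50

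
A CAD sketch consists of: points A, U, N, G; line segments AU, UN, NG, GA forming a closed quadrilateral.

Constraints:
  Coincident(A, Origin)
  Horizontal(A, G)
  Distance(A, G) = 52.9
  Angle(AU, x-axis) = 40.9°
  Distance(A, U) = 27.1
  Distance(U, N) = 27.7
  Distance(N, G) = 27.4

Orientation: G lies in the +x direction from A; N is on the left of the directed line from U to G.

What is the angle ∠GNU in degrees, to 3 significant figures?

84.2°

Checks: |UN| = 27.70 ✓; |NG| = 27.40 ✓.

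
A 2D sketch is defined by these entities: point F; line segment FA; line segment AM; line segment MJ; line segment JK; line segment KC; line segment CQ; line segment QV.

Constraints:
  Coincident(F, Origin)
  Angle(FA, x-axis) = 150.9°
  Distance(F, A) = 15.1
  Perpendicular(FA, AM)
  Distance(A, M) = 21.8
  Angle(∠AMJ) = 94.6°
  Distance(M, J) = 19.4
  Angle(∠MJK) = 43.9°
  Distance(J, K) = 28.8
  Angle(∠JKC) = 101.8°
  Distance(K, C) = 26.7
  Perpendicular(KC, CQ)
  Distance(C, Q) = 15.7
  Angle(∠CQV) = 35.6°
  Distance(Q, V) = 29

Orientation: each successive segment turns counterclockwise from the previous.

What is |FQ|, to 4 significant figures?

41.67

F is at the origin; FA runs at 150.9° with length 15.1, so A = (-13.19, 7.344). The perpendicularity gives AM at right angles to FA, so AM runs at -119.1°; with |AM| = 21.8, M = (-23.80, -11.70). ∠AMJ = 94.6° gives MJ at -33.70° from the x-axis; with |MJ| = 19.4, J = (-7.656, -22.47). ∠MJK = 43.9° gives JK at 102.4° from the x-axis; with |JK| = 28.8, K = (-13.84, 5.660). ∠JKC = 101.8° gives KC at -179.4° from the x-axis; with |KC| = 26.7, C = (-40.54, 5.380). KC is perpendicular to CQ, so CQ runs at -89.40°; with |CQ| = 15.7, Q = (-40.37, -10.32). Then |FQ| = |Q − F| = 41.67.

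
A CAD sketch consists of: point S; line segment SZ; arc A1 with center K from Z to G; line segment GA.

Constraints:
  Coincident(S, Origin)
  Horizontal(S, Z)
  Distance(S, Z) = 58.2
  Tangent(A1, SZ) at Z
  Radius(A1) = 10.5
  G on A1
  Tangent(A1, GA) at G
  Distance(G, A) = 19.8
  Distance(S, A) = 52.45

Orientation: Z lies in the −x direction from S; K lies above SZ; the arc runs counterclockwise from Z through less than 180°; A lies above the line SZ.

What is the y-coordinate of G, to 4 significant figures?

8.606

Checks: ∠(KZ, ZS) = 90.00° ✓; |KZ| = 10.50 ✓; |KG| = 10.50 ✓; ∠(KG, GA) = 90.00° ✓; |GA| = 19.80 ✓; |SA| = 52.45 ✓.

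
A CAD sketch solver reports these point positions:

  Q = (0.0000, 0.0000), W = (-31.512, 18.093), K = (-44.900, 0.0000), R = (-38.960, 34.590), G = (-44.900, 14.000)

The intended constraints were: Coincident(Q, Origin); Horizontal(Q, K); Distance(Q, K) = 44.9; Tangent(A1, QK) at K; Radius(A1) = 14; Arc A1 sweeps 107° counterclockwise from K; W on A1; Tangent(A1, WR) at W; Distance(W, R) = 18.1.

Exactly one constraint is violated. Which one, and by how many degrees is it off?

Tangent(A1, WR) at W — off by 7.30°.

Q = (0.00, 0.00) ✓; Q.y = 0.00, K.y = 0.00 ✓; |QK| = 44.90 ✓; ∠(GK, KQ) = 90.00° ✓; |GK| = 14.00 ✓; bearing(G→W) − bearing(G→K) = 107.0° ✓; |GW| = 14.00 ✓; ∠(GW, WR) = 82.70° ✗; |WR| = 18.10 ✓.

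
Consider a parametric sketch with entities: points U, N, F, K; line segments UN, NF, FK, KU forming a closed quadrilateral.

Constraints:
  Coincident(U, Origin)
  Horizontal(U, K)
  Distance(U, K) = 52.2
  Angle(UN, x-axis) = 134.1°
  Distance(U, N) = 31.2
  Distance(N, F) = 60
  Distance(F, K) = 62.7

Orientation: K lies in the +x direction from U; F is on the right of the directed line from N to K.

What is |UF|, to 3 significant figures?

33.8

Checks: |NF| = 60.00 ✓; |FK| = 62.70 ✓.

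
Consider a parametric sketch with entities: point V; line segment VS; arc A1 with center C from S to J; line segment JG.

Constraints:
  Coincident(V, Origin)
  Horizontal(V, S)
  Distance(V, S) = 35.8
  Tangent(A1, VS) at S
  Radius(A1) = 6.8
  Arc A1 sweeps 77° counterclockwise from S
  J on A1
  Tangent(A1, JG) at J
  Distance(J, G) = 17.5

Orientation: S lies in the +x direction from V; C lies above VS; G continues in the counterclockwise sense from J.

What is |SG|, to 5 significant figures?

24.695

On A1, S sits at bearing -90° from C; a 77° counterclockwise sweep puts J at bearing -13°, so J = C + 6.8·(cos -13°, sin -13°) = (42.426, 5.2703). Since A1 is tangent to JG there, CJ ⟂ JG, so JG runs along (−sin -13°, cos -13°); with |JG| = 17.5, G = (46.362, 22.322). Then |SG| = |G − S| = 24.695.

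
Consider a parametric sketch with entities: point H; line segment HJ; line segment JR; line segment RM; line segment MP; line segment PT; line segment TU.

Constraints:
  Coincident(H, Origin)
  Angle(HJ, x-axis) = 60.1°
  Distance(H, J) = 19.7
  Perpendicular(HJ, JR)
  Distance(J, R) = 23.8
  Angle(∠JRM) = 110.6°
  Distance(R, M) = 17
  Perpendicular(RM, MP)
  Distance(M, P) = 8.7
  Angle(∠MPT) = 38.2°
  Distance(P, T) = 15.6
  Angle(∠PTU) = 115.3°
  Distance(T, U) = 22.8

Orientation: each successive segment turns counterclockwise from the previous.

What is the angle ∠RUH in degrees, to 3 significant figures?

28.2°

H is at the origin; HJ runs at 60.1° with length 19.7, so J = (9.82, 17.1). HJ is perpendicular to JR, so JR runs at 150°; with |JR| = 23.8, R = (-10.8, 28.9). ∠JRM = 110.6° gives RM at -140° from the x-axis; with |RM| = 17.0, M = (-23.9, 18.1). The perpendicularity gives MP at right angles to RM, so MP runs at -50.5°; with |MP| = 8.7, P = (-18.4, 11.4). ∠MPT = 38.2° gives PT at 91.3° from the x-axis; with |PT| = 15.6, T = (-18.7, 27.0). ∠PTU = 115.3° gives TU at 156° from the x-axis; with |TU| = 22.8, U = (-39.6, 36.3). Then cos ∠RUH = UR·UH / (|UR||UH|), giving 28.2°.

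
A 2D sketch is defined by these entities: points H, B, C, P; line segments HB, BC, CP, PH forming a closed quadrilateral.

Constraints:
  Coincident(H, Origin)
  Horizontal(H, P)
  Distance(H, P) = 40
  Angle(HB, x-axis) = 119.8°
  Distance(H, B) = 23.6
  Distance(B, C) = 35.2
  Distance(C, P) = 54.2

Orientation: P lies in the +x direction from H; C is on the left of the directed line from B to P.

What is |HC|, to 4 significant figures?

47.97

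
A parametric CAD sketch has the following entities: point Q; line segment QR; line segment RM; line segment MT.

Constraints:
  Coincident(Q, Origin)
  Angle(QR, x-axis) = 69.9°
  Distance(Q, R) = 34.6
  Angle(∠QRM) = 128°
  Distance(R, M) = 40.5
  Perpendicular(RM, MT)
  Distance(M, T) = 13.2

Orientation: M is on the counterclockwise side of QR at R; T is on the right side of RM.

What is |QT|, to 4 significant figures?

73.87

Q is at the origin; QR runs at 69.9° with length 34.6, so R = 34.6·(cos 69.9°, sin 69.9°) = (11.89, 32.49). ∠QRM = 128.0°, so RM runs at 69.9° + (180° − 128.0°) = 121.9° from the x-axis; with |RM| = 40.5, M = R + 40.5·(cos 121.9°, sin 121.9°) = (-9.511, 66.88). RM ⟂ MT; with |MT| = 13.2 on the right of RM, T = M + 13.2·(0.8490, 0.5284) = (1.695, 73.85). Then |QT| = |T − Q| = 73.87.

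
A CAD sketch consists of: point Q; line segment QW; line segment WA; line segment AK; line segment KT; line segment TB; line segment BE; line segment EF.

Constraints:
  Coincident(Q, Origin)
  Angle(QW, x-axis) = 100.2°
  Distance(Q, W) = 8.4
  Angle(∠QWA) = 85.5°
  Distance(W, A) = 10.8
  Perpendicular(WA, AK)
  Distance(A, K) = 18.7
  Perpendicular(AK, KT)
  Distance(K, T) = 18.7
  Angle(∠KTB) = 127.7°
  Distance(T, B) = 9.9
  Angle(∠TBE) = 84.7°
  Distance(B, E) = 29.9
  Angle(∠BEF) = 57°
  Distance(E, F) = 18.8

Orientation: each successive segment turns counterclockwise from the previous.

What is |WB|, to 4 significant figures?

17.69

Q is at the origin; QW runs at 100.2° with length 8.4, so W = (-1.488, 8.267). ∠QWA = 85.5° gives WA at -165.3° from the x-axis; with |WA| = 10.8, A = (-11.93, 5.527). WA is perpendicular to AK, so AK runs at -75.30°; with |AK| = 18.7, K = (-7.189, -12.56). AK is perpendicular to KT, so KT runs at 14.70°; with |KT| = 18.7, T = (10.90, -7.816). ∠KTB = 127.7° gives TB at 67.00° from the x-axis; with |TB| = 9.9, B = (14.77, 1.297). Then |WB| = |B − W| = 17.69.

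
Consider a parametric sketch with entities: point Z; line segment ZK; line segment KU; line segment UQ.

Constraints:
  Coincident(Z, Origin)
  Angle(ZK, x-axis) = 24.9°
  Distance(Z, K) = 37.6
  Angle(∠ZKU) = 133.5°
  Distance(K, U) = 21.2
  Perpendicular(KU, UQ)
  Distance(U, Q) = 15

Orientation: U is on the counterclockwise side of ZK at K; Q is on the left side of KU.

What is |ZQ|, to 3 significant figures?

48.7

∠ZKU = 133.5°, so KU runs at 24.9° + (180° − 133.5°) = 71.4° from the x-axis; with |KU| = 21.2, U = K + 21.2·(cos 71.4°, sin 71.4°) = (40.9, 35.9). The perpendicularity gives UQ at right angles to KU; with |UQ| = 15.0 on the left of KU, Q = U + 15.0·(-0.948, 0.319) = (26.7, 40.7). Then |ZQ| = |Q − Z| = 48.7.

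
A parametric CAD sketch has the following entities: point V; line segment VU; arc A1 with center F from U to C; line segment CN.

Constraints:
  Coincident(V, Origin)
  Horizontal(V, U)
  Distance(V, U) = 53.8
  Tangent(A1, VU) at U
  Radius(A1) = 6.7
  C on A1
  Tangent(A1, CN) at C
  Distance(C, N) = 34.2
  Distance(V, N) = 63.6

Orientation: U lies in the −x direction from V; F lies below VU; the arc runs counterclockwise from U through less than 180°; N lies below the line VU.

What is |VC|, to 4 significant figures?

60.77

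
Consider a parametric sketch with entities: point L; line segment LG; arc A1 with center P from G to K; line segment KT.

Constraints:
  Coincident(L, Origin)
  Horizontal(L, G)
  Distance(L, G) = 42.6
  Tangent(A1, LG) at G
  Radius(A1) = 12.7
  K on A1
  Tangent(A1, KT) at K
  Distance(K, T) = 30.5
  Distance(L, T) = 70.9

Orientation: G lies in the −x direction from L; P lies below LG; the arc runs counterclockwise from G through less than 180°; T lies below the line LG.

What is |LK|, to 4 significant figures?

56.60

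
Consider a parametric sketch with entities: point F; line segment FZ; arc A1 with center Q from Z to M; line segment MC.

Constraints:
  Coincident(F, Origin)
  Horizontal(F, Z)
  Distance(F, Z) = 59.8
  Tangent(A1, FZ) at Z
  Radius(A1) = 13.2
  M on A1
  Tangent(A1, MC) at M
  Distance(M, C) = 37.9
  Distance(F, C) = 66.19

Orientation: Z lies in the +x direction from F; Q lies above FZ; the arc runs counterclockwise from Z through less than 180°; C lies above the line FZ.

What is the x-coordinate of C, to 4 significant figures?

43.51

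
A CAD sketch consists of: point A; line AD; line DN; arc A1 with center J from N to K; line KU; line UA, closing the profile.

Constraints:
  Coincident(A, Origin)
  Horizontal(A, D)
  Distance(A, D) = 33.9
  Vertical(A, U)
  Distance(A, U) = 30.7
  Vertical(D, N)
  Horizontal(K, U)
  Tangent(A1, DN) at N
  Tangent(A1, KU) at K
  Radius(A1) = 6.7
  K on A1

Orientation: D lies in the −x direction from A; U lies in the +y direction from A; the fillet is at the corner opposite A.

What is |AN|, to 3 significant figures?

41.5

A is at the origin; A and D share the same y with |AD| = 33.9 and D on the −x side, so D = (-33.9, 0.00). AU is vertical with |AU| = 30.7 and U on the +y side, so U = (0.00, 30.7). The virtual corner opposite A is at (-33.9, 30.7). Tangency of A1 to DN means the radius JN is perpendicular to DN and the tangent condition forces JK to be normal to KU, with radius 6.7, so the center J sits 6.7 in from both sides at J = (-27.2, 24.0). That places the tangent points at N = (-33.9, 24.0) on DN and K = (-27.2, 30.7) on KU. Then |AN| = |N − A| = 41.5.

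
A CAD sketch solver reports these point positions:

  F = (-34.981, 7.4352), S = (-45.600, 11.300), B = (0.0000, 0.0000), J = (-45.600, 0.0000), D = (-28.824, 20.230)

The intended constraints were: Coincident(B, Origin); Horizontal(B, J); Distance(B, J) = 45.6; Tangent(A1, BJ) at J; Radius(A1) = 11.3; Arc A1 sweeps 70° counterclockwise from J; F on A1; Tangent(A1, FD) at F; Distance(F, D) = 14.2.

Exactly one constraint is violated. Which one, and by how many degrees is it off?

Tangent(A1, FD) at F — off by 5.70°.

B = (0.00, 0.00) ✓; B.y = 0.00, J.y = 0.00 ✓; |BJ| = 45.60 ✓; ∠(SJ, JB) = 90.00° ✓; |SJ| = 11.30 ✓; bearing(S→F) − bearing(S→J) = 70.00° ✓; |SF| = 11.30 ✓; ∠(SF, FD) = 95.70° ✗; |FD| = 14.20 ✓.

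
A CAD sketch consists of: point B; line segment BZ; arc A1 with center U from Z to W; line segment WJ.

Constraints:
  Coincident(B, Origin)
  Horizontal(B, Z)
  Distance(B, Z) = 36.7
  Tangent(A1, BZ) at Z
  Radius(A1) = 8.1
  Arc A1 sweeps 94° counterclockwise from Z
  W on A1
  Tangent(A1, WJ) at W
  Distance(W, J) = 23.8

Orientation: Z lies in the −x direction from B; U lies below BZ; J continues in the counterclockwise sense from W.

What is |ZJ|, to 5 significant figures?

33.037

B is at the origin; B and Z share the same y with |BZ| = 36.7 and Z on the −x side, so Z = (-36.700, 0.0000). The tangent condition forces UZ to be normal to BZ, so U = Z + (0, -8.1) = (-36.700, -8.1000). On A1, Z sits at bearing 90° from U; a 94° counterclockwise sweep puts W at bearing 184°, so W = U + 8.1·(cos 184°, sin 184°) = (-44.780, -8.6650). Since A1 is tangent to WJ there, UW ⟂ WJ, so WJ runs along (−sin 184°, cos 184°); with |WJ| = 23.8, J = (-43.120, -32.407). Then |ZJ| = |J − Z| = 33.037.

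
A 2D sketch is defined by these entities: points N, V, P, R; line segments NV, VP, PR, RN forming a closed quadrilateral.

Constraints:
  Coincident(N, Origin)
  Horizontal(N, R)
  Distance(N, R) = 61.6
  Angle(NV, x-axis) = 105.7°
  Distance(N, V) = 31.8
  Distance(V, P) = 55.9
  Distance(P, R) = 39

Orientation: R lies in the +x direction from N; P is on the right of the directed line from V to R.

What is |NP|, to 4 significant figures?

28.77

Checks: |VP| = 55.90 ✓; |PR| = 39.00 ✓.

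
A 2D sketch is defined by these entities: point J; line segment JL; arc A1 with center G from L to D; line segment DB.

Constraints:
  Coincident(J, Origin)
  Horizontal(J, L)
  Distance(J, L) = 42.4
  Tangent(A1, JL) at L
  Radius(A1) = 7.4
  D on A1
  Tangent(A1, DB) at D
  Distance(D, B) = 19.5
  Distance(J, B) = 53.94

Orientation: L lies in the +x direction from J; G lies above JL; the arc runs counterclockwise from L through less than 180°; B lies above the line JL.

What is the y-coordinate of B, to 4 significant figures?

27.92

J is at the origin; J and L share the same y with |JL| = 42.4 and L on the +x side, so L = (42.40, 0.000). Tangency of A1 to JL means the radius GL is perpendicular to JL, so G = L + (0, 7.4) = (42.40, 7.400). Since GD ⟂ DB (tangency), |GB| = √(7.4² + 19.5²) = 20.86 regardless of where D sits on A1. So B lies on both circle(J, 53.94) and circle(G, 20.86); the above-JL intersection is B = (46.15, 27.92). D is the foot of the tangent from B: D = (49.68, 8.737).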